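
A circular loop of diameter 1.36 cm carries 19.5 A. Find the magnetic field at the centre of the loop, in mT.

At the centre of a circular loop the Biot–Savart law gives B = μ₀I/(2R) (so R = 0.0068 m).
B = (4π×10⁻⁷ × 19.5) / (2 × 0.0068) = 1.80×10⁻³ T.

B ≈ 1.80 mT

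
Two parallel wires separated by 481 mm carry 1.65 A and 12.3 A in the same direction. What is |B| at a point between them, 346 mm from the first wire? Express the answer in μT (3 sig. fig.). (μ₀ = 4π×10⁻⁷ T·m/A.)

Each long wire gives B = μ₀I/(2πd). Distances are d₁ = 0.346 m and d₂ = 0.135 m.
B₁ = 9.54×10⁻⁷ T, B₂ = 1.82×10⁻⁵ T.
Between parallel currents the two contributions point in opposite directions, so they subtract. B = |B₁ − B₂| = |9.54×10⁻⁷ − 1.82×10⁻⁵| = 1.73×10⁻⁵ T.

B ≈ 17.3 μT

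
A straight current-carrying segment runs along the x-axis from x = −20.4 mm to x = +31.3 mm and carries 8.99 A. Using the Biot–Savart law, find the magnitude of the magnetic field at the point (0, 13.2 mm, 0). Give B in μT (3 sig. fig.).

B ≈ 120 μT

For a finite straight segment, B = (μ₀I/4πd)(sinθ₁ + sinθ₂), where θ₁, θ₂ are the angles from the perpendicular to each end.
The perpendicular distance is d = 0.0132 m; the end-offsets along the wire are a = 0.0204 m and b = 0.0313 m.
sinθ₁ = 0.0204/√(0.0204²+0.0132²) = 0.8396; sinθ₂ = 0.0313/√(0.0313²+0.0132²) = 0.9214.
B = (4π×10⁻⁷ × 8.99) / (4π × 0.0132) × (0.8396 + 0.9214) = 1.20×10⁻⁴ T.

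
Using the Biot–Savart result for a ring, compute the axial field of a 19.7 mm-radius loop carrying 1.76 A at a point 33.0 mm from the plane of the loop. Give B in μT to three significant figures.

B ≈ 7.56 μT

On the axis of a circular loop, B = μ₀IR² / [2(R²+z²)^(3/2)].
R² + z² = (0.0197)² + (0.033)² = 0.001477 m², and (R²+z²)^(3/2) = 5.68×10⁻⁵ m³.
B = (4π×10⁻⁷ × 1.76 × 0.0003881) / (2 × 5.68×10⁻⁵) = 7.56×10⁻⁶ T.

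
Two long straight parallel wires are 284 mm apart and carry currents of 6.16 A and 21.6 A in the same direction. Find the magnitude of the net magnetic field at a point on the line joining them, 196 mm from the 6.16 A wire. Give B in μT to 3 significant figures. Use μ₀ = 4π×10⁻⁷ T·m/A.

Each long wire gives B = μ₀I/(2πd). Distances are d₁ = 0.196 m and d₂ = 0.088 m.
B₁ = 6.29×10⁻⁶ T, B₂ = 4.91×10⁻⁵ T.
Between parallel currents the two contributions point in opposite directions, so they subtract. B = |B₁ − B₂| = |6.29×10⁻⁶ − 4.91×10⁻⁵| = 4.28×10⁻⁵ T.

B ≈ 42.8 μT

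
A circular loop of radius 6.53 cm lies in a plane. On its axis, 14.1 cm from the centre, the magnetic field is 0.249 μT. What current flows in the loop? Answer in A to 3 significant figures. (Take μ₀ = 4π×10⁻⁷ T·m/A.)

I ≈ 0.349 A

On the axis of a loop, B = μ₀IR²/[2(R²+z²)^(3/2)], so I = 2B(R²+z²)^(3/2)/(μ₀R²).
R² + z² = 0.004264 + 0.01988 = 0.02415 m²; raised to 3/2 gives 3.75×10⁻³ m³.
I = 2 × 2.49×10⁻⁷ × 3.75×10⁻³ / (1.26×10⁻⁶ × 0.004264) = 0.349 A.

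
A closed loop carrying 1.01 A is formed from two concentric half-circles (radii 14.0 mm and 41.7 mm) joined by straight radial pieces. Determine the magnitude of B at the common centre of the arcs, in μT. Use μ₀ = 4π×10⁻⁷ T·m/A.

B ≈ 15.1 μT

The radial connectors point toward the centre, so dl × r̂ = 0 and they contribute nothing.
Each semicircle gives μ₀I/(4R): inner arc 2.27×10⁻⁵ T, outer arc 7.61×10⁻⁶ T.
The two arcs carry current in opposite angular senses, so their fields oppose: B = |2.27×10⁻⁵ − 7.61×10⁻⁶| = 1.51×10⁻⁵ T.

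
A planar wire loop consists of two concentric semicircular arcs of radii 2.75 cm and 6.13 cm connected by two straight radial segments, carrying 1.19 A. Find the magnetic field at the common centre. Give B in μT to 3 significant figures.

B ≈ 7.50 μT

The radial connectors point toward the centre, so dl × r̂ = 0 and they contribute nothing.
Each semicircle gives μ₀I/(4R): inner arc 1.36×10⁻⁵ T, outer arc 6.10×10⁻⁶ T.
The two arcs carry current in opposite angular senses, so their fields oppose: B = |1.36×10⁻⁵ − 6.10×10⁻⁶| = 7.50×10⁻⁶ T.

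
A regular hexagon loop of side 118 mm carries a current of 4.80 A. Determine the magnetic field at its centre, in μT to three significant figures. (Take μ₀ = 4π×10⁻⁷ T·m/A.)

Each side is a finite straight segment at perpendicular distance d = a/(2 tan(π/6)) = 0.1022 m from the centre, with end-angles ±π/6.
One side contributes B₁ = (μ₀I/4πd)·2 sin(π/6) = 4.70×10⁻⁶ T.
All 6 sides add in the same direction: B = 6 × 4.70×10⁻⁶ = 2.82×10⁻⁵ T.

B ≈ 28.2 μT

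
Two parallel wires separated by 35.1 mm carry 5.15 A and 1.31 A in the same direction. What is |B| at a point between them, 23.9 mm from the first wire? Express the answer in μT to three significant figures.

B ≈ 19.7 μT

Each long wire gives B = μ₀I/(2πd). Distances are d₁ = 0.0239 m and d₂ = 0.0112 m.
B₁ = 4.31×10⁻⁵ T, B₂ = 2.34×10⁻⁵ T.
Between parallel currents the two contributions point in opposite directions, so they subtract. B = |B₁ − B₂| = |4.31×10⁻⁵ − 2.34×10⁻⁵| = 1.97×10⁻⁵ T.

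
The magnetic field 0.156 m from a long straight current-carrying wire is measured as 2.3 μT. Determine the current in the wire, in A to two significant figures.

For a long straight wire B = μ₀I/(2πd), so I = 2πdB/μ₀.
I = 2π × 0.156 × 2.30×10⁻⁶ / (4π×10⁻⁷) = 1.79 A.

I ≈ 1.8 A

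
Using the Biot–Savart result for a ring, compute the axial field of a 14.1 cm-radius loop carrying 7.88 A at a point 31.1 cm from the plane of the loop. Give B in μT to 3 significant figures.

On the axis of a circular loop, B = μ₀IR² / [2(R²+z²)^(3/2)].
R² + z² = (0.141)² + (0.311)² = 0.1166 m², and (R²+z²)^(3/2) = 3.98×10⁻² m³.
B = (4π×10⁻⁷ × 7.88 × 0.01988) / (2 × 3.98×10⁻²) = 2.47×10⁻⁶ T.

B ≈ 2.47 μT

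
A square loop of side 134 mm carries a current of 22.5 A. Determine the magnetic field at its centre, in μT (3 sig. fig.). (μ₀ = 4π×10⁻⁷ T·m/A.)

B ≈ 190 μT

Each side is a finite straight segment at perpendicular distance d = a/(2 tan(π/4)) = 0.067 m from the centre, with end-angles ±π/4.
One side contributes B₁ = (μ₀I/4πd)·2 sin(π/4) = 4.75×10⁻⁵ T.
All 4 sides add in the same direction: B = 4 × 4.75×10⁻⁵ = 1.90×10⁻⁴ T.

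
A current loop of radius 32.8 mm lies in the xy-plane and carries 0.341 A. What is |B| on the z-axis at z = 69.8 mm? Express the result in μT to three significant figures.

On the axis of a circular loop, B = μ₀IR² / [2(R²+z²)^(3/2)].
R² + z² = (0.0328)² + (0.0698)² = 0.005948 m², and (R²+z²)^(3/2) = 4.59×10⁻⁴ m³.
B = (4π×10⁻⁷ × 0.341 × 0.001076) / (2 × 4.59×10⁻⁴) = 5.03×10⁻⁷ T.

B ≈ 0.503 μT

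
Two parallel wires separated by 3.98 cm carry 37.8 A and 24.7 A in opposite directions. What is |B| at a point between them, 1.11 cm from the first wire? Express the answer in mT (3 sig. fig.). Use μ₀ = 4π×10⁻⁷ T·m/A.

Each long wire gives B = μ₀I/(2πd). Distances are d₁ = 0.0111 m and d₂ = 0.0287 m.
B₁ = 6.81×10⁻⁴ T, B₂ = 1.72×10⁻⁴ T.
Between antiparallel currents both contributions point the same way, so they add. B = B₁ + B₂ = 6.81×10⁻⁴ + 1.72×10⁻⁴ = 8.53×10⁻⁴ T.

B ≈ 0.853 mT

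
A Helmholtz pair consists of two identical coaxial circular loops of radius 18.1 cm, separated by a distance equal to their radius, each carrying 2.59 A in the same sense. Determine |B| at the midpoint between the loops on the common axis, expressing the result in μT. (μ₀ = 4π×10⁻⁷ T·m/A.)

B ≈ 12.9 μT

Each loop contributes B = μ₀IR²/[2(R²+z²)^(3/2)] on the axis, with z measured from that loop.
Loop 1 (z = 0.0905 m): B₁ = 6.43×10⁻⁶ T. Loop 2 (z = 0.0905 m): B₂ = 6.43×10⁻⁶ T.
The fields add: B = B₁ + B₂ = 1.29×10⁻⁵ T.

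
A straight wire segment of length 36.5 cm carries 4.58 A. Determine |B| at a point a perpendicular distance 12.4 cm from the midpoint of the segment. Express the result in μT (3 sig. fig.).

For a finite straight segment, B = (μ₀I/4πd)(sinθ₁ + sinθ₂), where θ₁, θ₂ are the angles from the perpendicular to each end.
The perpendicular from the point meets the wire at its midpoint, so each end is L/2 = 0.1825 m away along the wire.
sinθ₁ = 0.1825/√(0.1825²+0.124²) = 0.8271; sinθ₂ = 0.1825/√(0.1825²+0.124²) = 0.8271.
B = (4π×10⁻⁷ × 4.58) / (4π × 0.124) × (0.8271 + 0.8271) = 6.11×10⁻⁶ T.

B ≈ 6.11 μT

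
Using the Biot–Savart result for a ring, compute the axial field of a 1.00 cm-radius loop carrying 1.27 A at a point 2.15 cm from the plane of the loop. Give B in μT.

B ≈ 5.99 μT

On the axis of a circular loop, B = μ₀IR² / [2(R²+z²)^(3/2)].
R² + z² = (0.01)² + (0.0215)² = 0.0005622 m², and (R²+z²)^(3/2) = 1.33×10⁻⁵ m³.
B = (4π×10⁻⁷ × 1.27 × 0.0001) / (2 × 1.33×10⁻⁵) = 5.99×10⁻⁶ T.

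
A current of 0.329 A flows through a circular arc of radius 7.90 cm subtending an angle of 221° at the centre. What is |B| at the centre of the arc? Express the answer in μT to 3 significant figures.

B ≈ 1.61 μT

The Biot–Savart field of a circular arc at its centre is B = μ₀Iφ/(4πR), with φ = 3.857 rad.
B = (4π×10⁻⁷ × 0.329 × 3.857) / (4π × 0.079) = 1.61×10⁻⁶ T.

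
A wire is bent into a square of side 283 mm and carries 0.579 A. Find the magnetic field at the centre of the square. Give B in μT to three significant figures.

B ≈ 2.31 μT

Each side is a finite straight segment at perpendicular distance d = a/(2 tan(π/4)) = 0.1415 m from the centre, with end-angles ±π/4.
One side contributes B₁ = (μ₀I/4πd)·2 sin(π/4) = 5.79×10⁻⁷ T.
All 4 sides add in the same direction: B = 4 × 5.79×10⁻⁷ = 2.31×10⁻⁶ T.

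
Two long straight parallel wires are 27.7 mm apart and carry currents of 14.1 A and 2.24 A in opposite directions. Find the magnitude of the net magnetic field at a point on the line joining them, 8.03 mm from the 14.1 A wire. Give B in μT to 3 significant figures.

Each long wire gives B = μ₀I/(2πd). Distances are d₁ = 0.00803 m and d₂ = 0.01967 m.
B₁ = 3.51×10⁻⁴ T, B₂ = 2.28×10⁻⁵ T.
Between antiparallel currents both contributions point the same way, so they add. B = B₁ + B₂ = 3.51×10⁻⁴ + 2.28×10⁻⁵ = 3.74×10⁻⁴ T.

B ≈ 374 μT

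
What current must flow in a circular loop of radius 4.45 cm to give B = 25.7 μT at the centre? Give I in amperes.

At the centre of a circular loop B = μ₀I/(2R), so I = 2RB/μ₀.
With R = 0.0445 m, I = 2 × 0.0445 × 2.57×10⁻⁵ / (4π×10⁻⁷) = 1.82 A.

I ≈ 1.82 A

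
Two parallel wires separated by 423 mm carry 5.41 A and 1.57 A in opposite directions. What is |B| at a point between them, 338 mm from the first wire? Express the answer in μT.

Each long wire gives B = μ₀I/(2πd). Distances are d₁ = 0.338 m and d₂ = 0.085 m.
B₁ = 3.20×10⁻⁶ T, B₂ = 3.69×10⁻⁶ T.
Between antiparallel currents both contributions point the same way, so they add. B = B₁ + B₂ = 3.20×10⁻⁶ + 3.69×10⁻⁶ = 6.90×10⁻⁶ T.

B ≈ 6.90 μT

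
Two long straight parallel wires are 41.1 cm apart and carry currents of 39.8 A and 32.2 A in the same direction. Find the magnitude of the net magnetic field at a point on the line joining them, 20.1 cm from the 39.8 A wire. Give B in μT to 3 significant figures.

Each long wire gives B = μ₀I/(2πd). Distances are d₁ = 0.201 m and d₂ = 0.21 m.
B₁ = 3.96×10⁻⁵ T, B₂ = 3.07×10⁻⁵ T.
Between parallel currents the two contributions point in opposite directions, so they subtract. B = |B₁ − B₂| = |3.96×10⁻⁵ − 3.07×10⁻⁵| = 8.94×10⁻⁶ T.

B ≈ 8.94 μT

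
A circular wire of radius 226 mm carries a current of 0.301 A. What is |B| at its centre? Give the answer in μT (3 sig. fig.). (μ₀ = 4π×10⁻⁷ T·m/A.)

At the centre of a circular loop the Biot–Savart law gives B = μ₀I/(2R).
B = (4π×10⁻⁷ × 0.301) / (2 × 0.226) = 8.37×10⁻⁷ T.

B ≈ 0.837 μT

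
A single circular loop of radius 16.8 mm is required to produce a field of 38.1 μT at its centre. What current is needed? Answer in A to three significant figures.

At the centre of a circular loop B = μ₀I/(2R), so I = 2RB/μ₀.
With R = 0.0168 m, I = 2 × 0.0168 × 3.81×10⁻⁵ / (4π×10⁻⁷) = 1.02 A.

I ≈ 1.02 A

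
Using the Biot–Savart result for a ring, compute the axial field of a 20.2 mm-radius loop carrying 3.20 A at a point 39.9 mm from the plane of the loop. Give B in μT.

B ≈ 9.17 μT

On the axis of a circular loop, B = μ₀IR² / [2(R²+z²)^(3/2)].
R² + z² = (0.0202)² + (0.0399)² = 0.002 m², and (R²+z²)^(3/2) = 8.94×10⁻⁵ m³.
B = (4π×10⁻⁷ × 3.20 × 0.000408) / (2 × 8.94×10⁻⁵) = 9.17×10⁻⁶ T.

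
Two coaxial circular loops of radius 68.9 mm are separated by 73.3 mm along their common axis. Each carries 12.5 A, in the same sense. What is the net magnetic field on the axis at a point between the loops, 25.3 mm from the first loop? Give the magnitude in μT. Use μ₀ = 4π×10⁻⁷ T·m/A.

Each loop contributes B = μ₀IR²/[2(R²+z²)^(3/2)] on the axis, with z measured from that loop.
Loop 1 (z = 0.0253 m): B₁ = 9.43×10⁻⁵ T. Loop 2 (z = 0.048 m): B₂ = 6.30×10⁻⁵ T.
The fields add: B = B₁ + B₂ = 1.57×10⁻⁴ T.

B ≈ 157 μT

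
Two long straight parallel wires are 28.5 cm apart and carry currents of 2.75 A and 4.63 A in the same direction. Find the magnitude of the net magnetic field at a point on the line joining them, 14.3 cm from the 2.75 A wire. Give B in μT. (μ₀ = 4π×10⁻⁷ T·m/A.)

B ≈ 2.67 μT

Each long wire gives B = μ₀I/(2πd). Distances are d₁ = 0.143 m and d₂ = 0.142 m.
B₁ = 3.85×10⁻⁶ T, B₂ = 6.52×10⁻⁶ T.
Between parallel currents the two contributions point in opposite directions, so they subtract. B = |B₁ − B₂| = |3.85×10⁻⁶ − 6.52×10⁻⁶| = 2.67×10⁻⁶ T.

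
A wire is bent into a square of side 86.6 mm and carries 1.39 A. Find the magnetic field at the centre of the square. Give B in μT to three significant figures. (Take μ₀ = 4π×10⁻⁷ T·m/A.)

B ≈ 18.2 μT

Each side is a finite straight segment at perpendicular distance d = a/(2 tan(π/4)) = 0.0433 m from the centre, with end-angles ±π/4.
One side contributes B₁ = (μ₀I/4πd)·2 sin(π/4) = 4.54×10⁻⁶ T.
All 4 sides add in the same direction: B = 4 × 4.54×10⁻⁶ = 1.82×10⁻⁵ T.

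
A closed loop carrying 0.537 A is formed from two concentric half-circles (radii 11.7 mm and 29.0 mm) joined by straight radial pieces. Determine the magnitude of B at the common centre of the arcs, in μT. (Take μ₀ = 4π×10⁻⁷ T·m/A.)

The radial connectors point toward the centre, so dl × r̂ = 0 and they contribute nothing.
Each semicircle gives μ₀I/(4R): inner arc 1.44×10⁻⁵ T, outer arc 5.82×10⁻⁶ T.
The two arcs carry current in opposite angular senses, so their fields oppose: B = |1.44×10⁻⁵ − 5.82×10⁻⁶| = 8.60×10⁻⁶ T.

B ≈ 8.60 μT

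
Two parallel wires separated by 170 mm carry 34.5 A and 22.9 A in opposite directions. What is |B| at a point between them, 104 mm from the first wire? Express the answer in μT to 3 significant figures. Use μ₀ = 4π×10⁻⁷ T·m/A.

B ≈ 136 μT

Each long wire gives B = μ₀I/(2πd). Distances are d₁ = 0.104 m and d₂ = 0.066 m.
B₁ = 6.63×10⁻⁵ T, B₂ = 6.94×10⁻⁵ T.
Between antiparallel currents both contributions point the same way, so they add. B = B₁ + B₂ = 6.63×10⁻⁵ + 6.94×10⁻⁵ = 1.36×10⁻⁴ T.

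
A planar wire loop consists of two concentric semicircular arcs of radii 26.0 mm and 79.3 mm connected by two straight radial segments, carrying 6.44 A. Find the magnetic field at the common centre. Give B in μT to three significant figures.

The radial connectors point toward the centre, so dl × r̂ = 0 and they contribute nothing.
Each semicircle gives μ₀I/(4R): inner arc 7.78×10⁻⁵ T, outer arc 2.55×10⁻⁵ T.
The two arcs carry current in opposite angular senses, so their fields oppose: B = |7.78×10⁻⁵ − 2.55×10⁻⁵| = 5.23×10⁻⁵ T.

B ≈ 52.3 μT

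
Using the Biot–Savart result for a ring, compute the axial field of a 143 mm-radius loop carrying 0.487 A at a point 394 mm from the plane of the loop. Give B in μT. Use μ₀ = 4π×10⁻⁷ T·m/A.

B ≈ 0.0850 μT

On the axis of a circular loop, B = μ₀IR² / [2(R²+z²)^(3/2)].
R² + z² = (0.143)² + (0.394)² = 0.1757 m², and (R²+z²)^(3/2) = 7.36×10⁻² m³.
B = (4π×10⁻⁷ × 0.487 × 0.02045) / (2 × 7.36×10⁻²) = 8.50×10⁻⁸ T.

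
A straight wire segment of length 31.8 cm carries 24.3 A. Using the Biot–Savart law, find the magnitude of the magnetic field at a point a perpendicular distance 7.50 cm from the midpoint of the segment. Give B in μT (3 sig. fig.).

For a finite straight segment, B = (μ₀I/4πd)(sinθ₁ + sinθ₂), where θ₁, θ₂ are the angles from the perpendicular to each end.
The perpendicular from the point meets the wire at its midpoint, so each end is L/2 = 0.159 m away along the wire.
sinθ₁ = 0.159/√(0.159²+0.075²) = 0.9044; sinθ₂ = 0.159/√(0.159²+0.075²) = 0.9044.
B = (4π×10⁻⁷ × 24.3) / (4π × 0.075) × (0.9044 + 0.9044) = 5.86×10⁻⁵ T.

B ≈ 58.6 μT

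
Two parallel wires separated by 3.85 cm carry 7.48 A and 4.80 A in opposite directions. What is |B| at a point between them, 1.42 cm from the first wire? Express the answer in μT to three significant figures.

B ≈ 145 μT

Each long wire gives B = μ₀I/(2πd). Distances are d₁ = 0.0142 m and d₂ = 0.0243 m.
B₁ = 1.05×10⁻⁴ T, B₂ = 3.95×10⁻⁵ T.
Between antiparallel currents both contributions point the same way, so they add. B = B₁ + B₂ = 1.05×10⁻⁴ + 3.95×10⁻⁵ = 1.45×10⁻⁴ T.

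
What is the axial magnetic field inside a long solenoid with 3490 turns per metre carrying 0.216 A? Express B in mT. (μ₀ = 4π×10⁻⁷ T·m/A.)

Inside a long solenoid, B = μ₀nI with n = 3490 turns/m.
B = 4π×10⁻⁷ × 3490 × 0.216 = 9.47×10⁻⁴ T.

B ≈ 0.947 mT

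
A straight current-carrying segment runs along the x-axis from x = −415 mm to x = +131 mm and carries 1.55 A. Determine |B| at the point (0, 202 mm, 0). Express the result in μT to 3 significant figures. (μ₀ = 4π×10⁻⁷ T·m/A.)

For a finite straight segment, B = (μ₀I/4πd)(sinθ₁ + sinθ₂), where θ₁, θ₂ are the angles from the perpendicular to each end.
The perpendicular distance is d = 0.202 m; the end-offsets along the wire are a = 0.415 m and b = 0.131 m.
sinθ₁ = 0.415/√(0.415²+0.202²) = 0.8991; sinθ₂ = 0.131/√(0.131²+0.202²) = 0.5441.
B = (4π×10⁻⁷ × 1.55) / (4π × 0.202) × (0.8991 + 0.5441) = 1.11×10⁻⁶ T.

B ≈ 1.11 μT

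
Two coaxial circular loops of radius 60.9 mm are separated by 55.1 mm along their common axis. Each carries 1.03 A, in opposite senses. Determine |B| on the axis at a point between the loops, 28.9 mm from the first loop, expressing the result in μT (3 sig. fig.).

B ≈ 0.401 μT

Each loop contributes B = μ₀IR²/[2(R²+z²)^(3/2)] on the axis, with z measured from that loop.
Loop 1 (z = 0.0289 m): B₁ = 7.84×10⁻⁶ T. Loop 2 (z = 0.0262 m): B₂ = 8.24×10⁻⁶ T.
The fields oppose: B = |B₁ − B₂| = 4.01×10⁻⁷ T.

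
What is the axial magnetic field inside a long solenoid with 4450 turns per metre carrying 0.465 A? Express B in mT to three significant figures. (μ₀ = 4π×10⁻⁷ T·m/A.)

B ≈ 2.60 mT

Inside a long solenoid, B = μ₀nI with n = 4450 turns/m.
B = 4π×10⁻⁷ × 4450 × 0.465 = 2.60×10⁻³ T.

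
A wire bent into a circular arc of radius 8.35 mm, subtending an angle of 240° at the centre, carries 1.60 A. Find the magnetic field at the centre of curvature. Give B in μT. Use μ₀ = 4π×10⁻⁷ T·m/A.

B ≈ 80.3 μT

The Biot–Savart field of a circular arc at its centre is B = μ₀Iφ/(4πR), with φ = 4.189 rad.
B = (4π×10⁻⁷ × 1.60 × 4.189) / (4π × 0.00835) = 8.03×10⁻⁵ T.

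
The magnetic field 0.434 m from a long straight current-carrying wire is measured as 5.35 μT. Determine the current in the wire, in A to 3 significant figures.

For a long straight wire B = μ₀I/(2πd), so I = 2πdB/μ₀.
I = 2π × 0.434 × 5.35×10⁻⁶ / (4π×10⁻⁷) = 11.6 A.

I ≈ 11.6 A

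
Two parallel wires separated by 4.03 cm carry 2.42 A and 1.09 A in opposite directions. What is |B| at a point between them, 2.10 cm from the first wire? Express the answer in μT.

B ≈ 34.3 μT

Each long wire gives B = μ₀I/(2πd). Distances are d₁ = 0.021 m and d₂ = 0.0193 m.
B₁ = 2.30×10⁻⁵ T, B₂ = 1.13×10⁻⁵ T.
Between antiparallel currents both contributions point the same way, so they add. B = B₁ + B₂ = 2.30×10⁻⁵ + 1.13×10⁻⁵ = 3.43×10⁻⁵ T.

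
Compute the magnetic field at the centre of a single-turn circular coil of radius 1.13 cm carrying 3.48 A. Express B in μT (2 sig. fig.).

At the centre of a circular loop the Biot–Savart law gives B = μ₀I/(2R).
B = (4π×10⁻⁷ × 3.48) / (2 × 0.0113) = 1.93×10⁻⁴ T.

B ≈ 190 μT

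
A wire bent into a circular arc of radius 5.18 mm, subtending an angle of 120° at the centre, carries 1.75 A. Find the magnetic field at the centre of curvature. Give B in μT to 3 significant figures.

The Biot–Savart field of a circular arc at its centre is B = μ₀Iφ/(4πR), with φ = 2.094 rad.
B = (4π×10⁻⁷ × 1.75 × 2.094) / (4π × 0.00518) = 7.08×10⁻⁵ T.

B ≈ 70.8 μT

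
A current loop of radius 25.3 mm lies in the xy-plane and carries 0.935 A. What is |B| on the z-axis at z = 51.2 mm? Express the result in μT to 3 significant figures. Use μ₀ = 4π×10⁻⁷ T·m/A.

B ≈ 2.02 μT

On the axis of a circular loop, B = μ₀IR² / [2(R²+z²)^(3/2)].
R² + z² = (0.0253)² + (0.0512)² = 0.003262 m², and (R²+z²)^(3/2) = 1.86×10⁻⁴ m³.
B = (4π×10⁻⁷ × 0.935 × 0.0006401) / (2 × 1.86×10⁻⁴) = 2.02×10⁻⁶ T.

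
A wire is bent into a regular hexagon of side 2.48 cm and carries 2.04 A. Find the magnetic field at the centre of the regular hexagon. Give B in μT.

Each side is a finite straight segment at perpendicular distance d = a/(2 tan(π/6)) = 0.02148 m from the centre, with end-angles ±π/6.
One side contributes B₁ = (μ₀I/4πd)·2 sin(π/6) = 9.50×10⁻⁶ T.
All 6 sides add in the same direction: B = 6 × 9.50×10⁻⁶ = 5.70×10⁻⁵ T.

B ≈ 57.0 μT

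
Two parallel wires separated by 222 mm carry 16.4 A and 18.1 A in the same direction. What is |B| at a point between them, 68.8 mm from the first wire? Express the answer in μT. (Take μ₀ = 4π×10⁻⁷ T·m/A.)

Each long wire gives B = μ₀I/(2πd). Distances are d₁ = 0.0688 m and d₂ = 0.1532 m.
B₁ = 4.77×10⁻⁵ T, B₂ = 2.36×10⁻⁵ T.
Between parallel currents the two contributions point in opposite directions, so they subtract. B = |B₁ − B₂| = |4.77×10⁻⁵ − 2.36×10⁻⁵| = 2.40×10⁻⁵ T.

B ≈ 24.0 μT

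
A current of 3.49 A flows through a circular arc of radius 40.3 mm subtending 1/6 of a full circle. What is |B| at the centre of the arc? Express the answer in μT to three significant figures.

The Biot–Savart field of a circular arc at its centre is B = μ₀Iφ/(4πR), with φ = 1.047 rad.
B = (4π×10⁻⁷ × 3.49 × 1.047) / (4π × 0.0403) = 9.07×10⁻⁶ T.

B ≈ 9.07 μT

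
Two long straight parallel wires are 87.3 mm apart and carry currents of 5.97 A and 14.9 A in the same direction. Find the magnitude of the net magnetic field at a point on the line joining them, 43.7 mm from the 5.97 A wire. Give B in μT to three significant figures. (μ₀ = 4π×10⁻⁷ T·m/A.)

Each long wire gives B = μ₀I/(2πd). Distances are d₁ = 0.0437 m and d₂ = 0.0436 m.
B₁ = 2.73×10⁻⁵ T, B₂ = 6.83×10⁻⁵ T.
Between parallel currents the two contributions point in opposite directions, so they subtract. B = |B₁ − B₂| = |2.73×10⁻⁵ − 6.83×10⁻⁵| = 4.10×10⁻⁵ T.

B ≈ 41.0 μT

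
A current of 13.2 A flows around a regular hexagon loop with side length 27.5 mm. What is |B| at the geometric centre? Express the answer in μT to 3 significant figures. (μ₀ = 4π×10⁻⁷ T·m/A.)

Each side is a finite straight segment at perpendicular distance d = a/(2 tan(π/6)) = 0.02382 m from the centre, with end-angles ±π/6.
One side contributes B₁ = (μ₀I/4πd)·2 sin(π/6) = 5.54×10⁻⁵ T.
All 6 sides add in the same direction: B = 6 × 5.54×10⁻⁵ = 3.33×10⁻⁴ T.

B ≈ 333 μT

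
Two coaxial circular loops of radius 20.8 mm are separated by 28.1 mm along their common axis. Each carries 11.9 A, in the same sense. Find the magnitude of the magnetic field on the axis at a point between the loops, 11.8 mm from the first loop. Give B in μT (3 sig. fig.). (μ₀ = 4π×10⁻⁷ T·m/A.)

Each loop contributes B = μ₀IR²/[2(R²+z²)^(3/2)] on the axis, with z measured from that loop.
Loop 1 (z = 0.0118 m): B₁ = 2.37×10⁻⁴ T. Loop 2 (z = 0.0163 m): B₂ = 1.75×10⁻⁴ T.
The fields add: B = B₁ + B₂ = 4.12×10⁻⁴ T.

B ≈ 412 μT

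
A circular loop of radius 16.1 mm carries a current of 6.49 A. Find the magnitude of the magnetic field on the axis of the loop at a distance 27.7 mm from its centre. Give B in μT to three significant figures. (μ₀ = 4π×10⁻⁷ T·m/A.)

B ≈ 32.1 μT

On the axis of a circular loop, B = μ₀IR² / [2(R²+z²)^(3/2)].
R² + z² = (0.0161)² + (0.0277)² = 0.001027 m², and (R²+z²)^(3/2) = 3.29×10⁻⁵ m³.
B = (4π×10⁻⁷ × 6.49 × 0.0002592) / (2 × 3.29×10⁻⁵) = 3.21×10⁻⁵ T.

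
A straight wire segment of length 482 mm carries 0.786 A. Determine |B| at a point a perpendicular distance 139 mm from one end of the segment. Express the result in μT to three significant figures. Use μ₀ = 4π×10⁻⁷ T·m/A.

B ≈ 0.543 μT

For a finite straight segment, B = (μ₀I/4πd)(sinθ₁ + sinθ₂), where θ₁, θ₂ are the angles from the perpendicular to each end.
The perpendicular foot is at one end, so the two end-offsets along the wire are 0 and L = 0.482 m.
sinθ₁ = 0/√(0²+0.139²) = 0.0000; sinθ₂ = 0.482/√(0.482²+0.139²) = 0.9608.
B = (4π×10⁻⁷ × 0.786) / (4π × 0.139) × (0.0000 + 0.9608) = 5.43×10⁻⁷ T.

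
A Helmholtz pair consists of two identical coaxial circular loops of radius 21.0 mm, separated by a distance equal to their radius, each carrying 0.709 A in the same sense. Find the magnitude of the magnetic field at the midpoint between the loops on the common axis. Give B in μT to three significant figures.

B ≈ 30.4 μT

Each loop contributes B = μ₀IR²/[2(R²+z²)^(3/2)] on the axis, with z measured from that loop.
Loop 1 (z = 0.0105 m): B₁ = 1.52×10⁻⁵ T. Loop 2 (z = 0.0105 m): B₂ = 1.52×10⁻⁵ T.
The fields add: B = B₁ + B₂ = 3.04×10⁻⁵ T.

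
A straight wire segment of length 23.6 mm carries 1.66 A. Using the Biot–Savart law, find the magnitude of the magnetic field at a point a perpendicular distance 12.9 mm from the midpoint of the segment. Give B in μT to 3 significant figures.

For a finite straight segment, B = (μ₀I/4πd)(sinθ₁ + sinθ₂), where θ₁, θ₂ are the angles from the perpendicular to each end.
The perpendicular from the point meets the wire at its midpoint, so each end is L/2 = 0.0118 m away along the wire.
sinθ₁ = 0.0118/√(0.0118²+0.0129²) = 0.6749; sinθ₂ = 0.0118/√(0.0118²+0.0129²) = 0.6749.
B = (4π×10⁻⁷ × 1.66) / (4π × 0.0129) × (0.6749 + 0.6749) = 1.74×10⁻⁵ T.

B ≈ 17.4 μT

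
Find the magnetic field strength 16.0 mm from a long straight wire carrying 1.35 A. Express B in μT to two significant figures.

B ≈ 17 μT

For an infinitely long straight wire, B = μ₀I/(2πd).
B = (4π×10⁻⁷ × 1.35) / (2π × 0.016) = 1.69×10⁻⁵ T.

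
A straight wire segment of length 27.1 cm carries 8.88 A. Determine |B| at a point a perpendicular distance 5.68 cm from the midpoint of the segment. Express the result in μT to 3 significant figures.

B ≈ 28.8 μT

For a finite straight segment, B = (μ₀I/4πd)(sinθ₁ + sinθ₂), where θ₁, θ₂ are the angles from the perpendicular to each end.
The perpendicular from the point meets the wire at its midpoint, so each end is L/2 = 0.1355 m away along the wire.
sinθ₁ = 0.1355/√(0.1355²+0.0568²) = 0.9222; sinθ₂ = 0.1355/√(0.1355²+0.0568²) = 0.9222.
B = (4π×10⁻⁷ × 8.88) / (4π × 0.0568) × (0.9222 + 0.9222) = 2.88×10⁻⁵ T.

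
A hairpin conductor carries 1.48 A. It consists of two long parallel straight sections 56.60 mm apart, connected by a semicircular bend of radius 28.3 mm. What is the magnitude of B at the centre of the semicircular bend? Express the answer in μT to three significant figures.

B ≈ 26.9 μT

The semicircular arc contributes B_arc = μ₀I·π/(4πR) = μ₀I/(4R) = 1.64×10⁻⁵ T.
Each semi-infinite lead is at perpendicular distance R = 0.0283 m from the centre, with the perpendicular foot at its near end, so it contributes μ₀I/(4πR); both point the same way, together 1.05×10⁻⁵ T.
Arc and leads all point the same direction: B = 1.64×10⁻⁵ + 1.05×10⁻⁵ = 2.69×10⁻⁵ T.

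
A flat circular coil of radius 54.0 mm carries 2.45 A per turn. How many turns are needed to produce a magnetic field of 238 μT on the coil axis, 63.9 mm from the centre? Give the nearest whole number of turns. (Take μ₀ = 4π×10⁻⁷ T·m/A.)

For an N-turn coil, B = Nμ₀IR²/[2(R²+z²)^(3/2)]. A single turn gives B₁ = 7.67×10⁻⁶ T with R = 0.054 m, z = 0.0639 m.
N = B/B₁ = 2.38×10⁻⁴ / 7.67×10⁻⁶ = 31.05.

N = 31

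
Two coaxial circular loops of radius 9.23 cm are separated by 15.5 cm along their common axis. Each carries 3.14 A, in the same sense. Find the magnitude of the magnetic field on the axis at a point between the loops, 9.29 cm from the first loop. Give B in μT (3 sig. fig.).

B ≈ 19.7 μT

Each loop contributes B = μ₀IR²/[2(R²+z²)^(3/2)] on the axis, with z measured from that loop.
Loop 1 (z = 0.0929 m): B₁ = 7.48×10⁻⁶ T. Loop 2 (z = 0.0621 m): B₂ = 1.22×10⁻⁵ T.
The fields add: B = B₁ + B₂ = 1.97×10⁻⁵ T.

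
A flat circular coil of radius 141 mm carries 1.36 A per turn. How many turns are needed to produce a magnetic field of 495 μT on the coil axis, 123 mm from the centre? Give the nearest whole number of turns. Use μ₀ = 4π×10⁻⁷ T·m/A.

N = 191

For an N-turn coil, B = Nμ₀IR²/[2(R²+z²)^(3/2)]. A single turn gives B₁ = 2.59×10⁻⁶ T with R = 0.141 m, z = 0.123 m.
N = B/B₁ = 4.95×10⁻⁴ / 2.59×10⁻⁶ = 190.87.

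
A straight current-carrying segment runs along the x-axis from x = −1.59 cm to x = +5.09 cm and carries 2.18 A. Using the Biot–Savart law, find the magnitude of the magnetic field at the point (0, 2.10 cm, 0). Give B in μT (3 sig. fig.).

B ≈ 15.9 μT

For a finite straight segment, B = (μ₀I/4πd)(sinθ₁ + sinθ₂), where θ₁, θ₂ are the angles from the perpendicular to each end.
The perpendicular distance is d = 0.021 m; the end-offsets along the wire are a = 0.0159 m and b = 0.0509 m.
sinθ₁ = 0.0159/√(0.0159²+0.021²) = 0.6036; sinθ₂ = 0.0509/√(0.0509²+0.021²) = 0.9244.
B = (4π×10⁻⁷ × 2.18) / (4π × 0.021) × (0.6036 + 0.9244) = 1.59×10⁻⁵ T.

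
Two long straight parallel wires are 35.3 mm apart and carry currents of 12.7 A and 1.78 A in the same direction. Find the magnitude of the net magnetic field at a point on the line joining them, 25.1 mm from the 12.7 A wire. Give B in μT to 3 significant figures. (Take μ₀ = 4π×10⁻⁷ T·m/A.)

Each long wire gives B = μ₀I/(2πd). Distances are d₁ = 0.0251 m and d₂ = 0.0102 m.
B₁ = 1.01×10⁻⁴ T, B₂ = 3.49×10⁻⁵ T.
Between parallel currents the two contributions point in opposite directions, so they subtract. B = |B₁ − B₂| = |1.01×10⁻⁴ − 3.49×10⁻⁵| = 6.63×10⁻⁵ T.

B ≈ 66.3 μT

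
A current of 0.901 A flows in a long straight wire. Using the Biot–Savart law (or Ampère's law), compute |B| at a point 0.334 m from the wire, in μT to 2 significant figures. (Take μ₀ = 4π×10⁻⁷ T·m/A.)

B ≈ 0.54 μT

For an infinitely long straight wire, B = μ₀I/(2πd).
B = (4π×10⁻⁷ × 0.901) / (2π × 0.334) = 5.40×10⁻⁷ T.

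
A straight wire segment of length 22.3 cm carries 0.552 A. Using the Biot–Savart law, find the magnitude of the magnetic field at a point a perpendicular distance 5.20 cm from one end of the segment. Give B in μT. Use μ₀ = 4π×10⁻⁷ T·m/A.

B ≈ 1.03 μT

For a finite straight segment, B = (μ₀I/4πd)(sinθ₁ + sinθ₂), where θ₁, θ₂ are the angles from the perpendicular to each end.
The perpendicular foot is at one end, so the two end-offsets along the wire are 0 and L = 0.223 m.
sinθ₁ = 0/√(0²+0.052²) = 0.0000; sinθ₂ = 0.223/√(0.223²+0.052²) = 0.9739.
B = (4π×10⁻⁷ × 0.552) / (4π × 0.052) × (0.0000 + 0.9739) = 1.03×10⁻⁶ T.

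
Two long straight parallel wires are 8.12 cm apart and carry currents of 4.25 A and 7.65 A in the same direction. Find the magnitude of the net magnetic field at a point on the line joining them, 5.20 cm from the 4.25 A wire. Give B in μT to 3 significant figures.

B ≈ 36.1 μT

Each long wire gives B = μ₀I/(2πd). Distances are d₁ = 0.052 m and d₂ = 0.0292 m.
B₁ = 1.63×10⁻⁵ T, B₂ = 5.24×10⁻⁵ T.
Between parallel currents the two contributions point in opposite directions, so they subtract. B = |B₁ − B₂| = |1.63×10⁻⁵ − 5.24×10⁻⁵| = 3.61×10⁻⁵ T.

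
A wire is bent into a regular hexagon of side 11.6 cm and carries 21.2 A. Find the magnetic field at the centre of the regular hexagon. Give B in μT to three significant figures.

Each side is a finite straight segment at perpendicular distance d = a/(2 tan(π/6)) = 0.1005 m from the centre, with end-angles ±π/6.
One side contributes B₁ = (μ₀I/4πd)·2 sin(π/6) = 2.11×10⁻⁵ T.
All 6 sides add in the same direction: B = 6 × 2.11×10⁻⁵ = 1.27×10⁻⁴ T.

B ≈ 127 μT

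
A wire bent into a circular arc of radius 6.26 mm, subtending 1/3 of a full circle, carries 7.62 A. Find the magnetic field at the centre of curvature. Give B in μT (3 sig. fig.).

The Biot–Savart field of a circular arc at its centre is B = μ₀Iφ/(4πR), with φ = 2.094 rad.
B = (4π×10⁻⁷ × 7.62 × 2.094) / (4π × 0.00626) = 2.55×10⁻⁴ T.

B ≈ 255 μT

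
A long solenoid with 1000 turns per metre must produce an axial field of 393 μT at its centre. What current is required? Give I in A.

Inside a long solenoid B = μ₀nI with n = 1000 m⁻¹, so I = B/(μ₀n).
I = 3.93×10⁻⁴ / (4π×10⁻⁷ × 1000) = 0.313 A.

I ≈ 0.313 A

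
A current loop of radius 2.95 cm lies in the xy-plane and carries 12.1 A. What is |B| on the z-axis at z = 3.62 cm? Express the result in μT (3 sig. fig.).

B ≈ 65.0 μT

On the axis of a circular loop, B = μ₀IR² / [2(R²+z²)^(3/2)].
R² + z² = (0.0295)² + (0.0362)² = 0.002181 m², and (R²+z²)^(3/2) = 1.02×10⁻⁴ m³.
B = (4π×10⁻⁷ × 12.1 × 0.0008703) / (2 × 1.02×10⁻⁴) = 6.50×10⁻⁵ T.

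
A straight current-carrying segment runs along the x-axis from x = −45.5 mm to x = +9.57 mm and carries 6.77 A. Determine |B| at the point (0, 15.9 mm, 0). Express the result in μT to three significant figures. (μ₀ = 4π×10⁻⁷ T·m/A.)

For a finite straight segment, B = (μ₀I/4πd)(sinθ₁ + sinθ₂), where θ₁, θ₂ are the angles from the perpendicular to each end.
The perpendicular distance is d = 0.0159 m; the end-offsets along the wire are a = 0.0455 m and b = 0.00957 m.
sinθ₁ = 0.0455/√(0.0455²+0.0159²) = 0.9440; sinθ₂ = 0.00957/√(0.00957²+0.0159²) = 0.5157.
B = (4π×10⁻⁷ × 6.77) / (4π × 0.0159) × (0.9440 + 0.5157) = 6.22×10⁻⁵ T.

B ≈ 62.2 μT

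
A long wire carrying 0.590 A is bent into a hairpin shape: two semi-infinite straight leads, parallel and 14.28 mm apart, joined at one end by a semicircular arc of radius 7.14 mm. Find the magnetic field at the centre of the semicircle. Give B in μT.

B ≈ 42.5 μT

The semicircular arc contributes B_arc = μ₀I·π/(4πR) = μ₀I/(4R) = 2.60×10⁻⁵ T.
Each semi-infinite lead is at perpendicular distance R = 0.00714 m from the centre, with the perpendicular foot at its near end, so it contributes μ₀I/(4πR); both point the same way, together 1.65×10⁻⁵ T.
Arc and leads all point the same direction: B = 2.60×10⁻⁵ + 1.65×10⁻⁵ = 4.25×10⁻⁵ T.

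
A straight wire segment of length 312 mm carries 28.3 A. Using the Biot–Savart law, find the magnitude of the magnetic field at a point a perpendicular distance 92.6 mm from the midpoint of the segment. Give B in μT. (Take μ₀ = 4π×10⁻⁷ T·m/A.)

B ≈ 52.6 μT

For a finite straight segment, B = (μ₀I/4πd)(sinθ₁ + sinθ₂), where θ₁, θ₂ are the angles from the perpendicular to each end.
The perpendicular from the point meets the wire at its midpoint, so each end is L/2 = 0.156 m away along the wire.
sinθ₁ = 0.156/√(0.156²+0.0926²) = 0.8599; sinθ₂ = 0.156/√(0.156²+0.0926²) = 0.8599.
B = (4π×10⁻⁷ × 28.3) / (4π × 0.0926) × (0.8599 + 0.8599) = 5.26×10⁻⁵ T.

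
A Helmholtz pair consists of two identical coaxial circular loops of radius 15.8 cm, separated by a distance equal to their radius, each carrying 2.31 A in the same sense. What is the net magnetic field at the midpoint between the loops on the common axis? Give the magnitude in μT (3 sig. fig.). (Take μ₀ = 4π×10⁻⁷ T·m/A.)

Each loop contributes B = μ₀IR²/[2(R²+z²)^(3/2)] on the axis, with z measured from that loop.
Loop 1 (z = 0.079 m): B₁ = 6.57×10⁻⁶ T. Loop 2 (z = 0.079 m): B₂ = 6.57×10⁻⁶ T.
The fields add: B = B₁ + B₂ = 1.31×10⁻⁵ T.

B ≈ 13.1 μT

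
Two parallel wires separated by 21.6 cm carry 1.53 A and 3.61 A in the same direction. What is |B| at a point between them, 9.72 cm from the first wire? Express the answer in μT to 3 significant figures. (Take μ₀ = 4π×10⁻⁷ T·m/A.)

Each long wire gives B = μ₀I/(2πd). Distances are d₁ = 0.0972 m and d₂ = 0.1188 m.
B₁ = 3.15×10⁻⁶ T, B₂ = 6.08×10⁻⁶ T.
Between parallel currents the two contributions point in opposite directions, so they subtract. B = |B₁ − B₂| = |3.15×10⁻⁶ − 6.08×10⁻⁶| = 2.93×10⁻⁶ T.

B ≈ 2.93 μT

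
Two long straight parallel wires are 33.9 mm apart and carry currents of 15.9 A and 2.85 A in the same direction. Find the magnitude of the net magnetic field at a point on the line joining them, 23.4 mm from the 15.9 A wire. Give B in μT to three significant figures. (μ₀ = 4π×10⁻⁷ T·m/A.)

Each long wire gives B = μ₀I/(2πd). Distances are d₁ = 0.0234 m and d₂ = 0.0105 m.
B₁ = 1.36×10⁻⁴ T, B₂ = 5.43×10⁻⁵ T.
Between parallel currents the two contributions point in opposite directions, so they subtract. B = |B₁ − B₂| = |1.36×10⁻⁴ − 5.43×10⁻⁵| = 8.16×10⁻⁵ T.

B ≈ 81.6 μT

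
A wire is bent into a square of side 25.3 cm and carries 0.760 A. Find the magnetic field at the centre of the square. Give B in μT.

Each side is a finite straight segment at perpendicular distance d = a/(2 tan(π/4)) = 0.1265 m from the centre, with end-angles ±π/4.
One side contributes B₁ = (μ₀I/4πd)·2 sin(π/4) = 8.50×10⁻⁷ T.
All 4 sides add in the same direction: B = 4 × 8.50×10⁻⁷ = 3.40×10⁻⁶ T.

B ≈ 3.40 μT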